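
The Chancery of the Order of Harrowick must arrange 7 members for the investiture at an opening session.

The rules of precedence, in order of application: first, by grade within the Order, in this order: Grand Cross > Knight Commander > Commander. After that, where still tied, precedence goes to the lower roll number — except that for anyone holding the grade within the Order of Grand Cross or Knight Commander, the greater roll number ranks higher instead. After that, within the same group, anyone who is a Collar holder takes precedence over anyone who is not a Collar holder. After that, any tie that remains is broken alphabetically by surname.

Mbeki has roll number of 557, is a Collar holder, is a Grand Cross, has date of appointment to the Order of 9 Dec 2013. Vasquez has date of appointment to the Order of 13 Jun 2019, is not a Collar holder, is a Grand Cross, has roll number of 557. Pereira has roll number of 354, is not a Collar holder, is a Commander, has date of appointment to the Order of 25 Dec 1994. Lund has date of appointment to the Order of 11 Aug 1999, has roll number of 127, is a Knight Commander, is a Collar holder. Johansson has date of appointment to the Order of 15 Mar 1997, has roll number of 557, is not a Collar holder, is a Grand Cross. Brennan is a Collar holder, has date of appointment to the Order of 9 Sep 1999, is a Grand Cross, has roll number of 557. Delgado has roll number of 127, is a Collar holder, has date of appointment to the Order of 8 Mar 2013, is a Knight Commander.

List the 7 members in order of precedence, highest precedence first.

By grade within the Order: Brennan, Mbeki, Johansson and Vasquez (Grand Cross); then Delgado and Lund (Knight Commander); then Pereira (Commander).
Brennan, Mbeki, Johansson and Vasquez all have roll number 557, so the next rule applies.
Among Brennan, Mbeki, Johansson and Vasquez, a Collar holder before not a Collar holder: Brennan and Mbeki (a Collar holder) before Johansson and Vasquez (not a Collar holder).
Among Brennan and Mbeki, alphabetically by surname: Brennan before Mbeki.
Among Johansson and Vasquez, alphabetically by surname: Johansson before Vasquez.
Delgado and Lund both have roll number 127, so the next rule applies.
Delgado and Lund are each a Collar holder, so the next rule applies.
Among Delgado and Lund, alphabetically by surname: Delgado before Lund.
Full order: Brennan, Mbeki, Johansson, Vasquez, Delgado, Lund, Pereira.

Brennan, Mbeki, Johansson, Vasquez, Delgado, Lund, Pereira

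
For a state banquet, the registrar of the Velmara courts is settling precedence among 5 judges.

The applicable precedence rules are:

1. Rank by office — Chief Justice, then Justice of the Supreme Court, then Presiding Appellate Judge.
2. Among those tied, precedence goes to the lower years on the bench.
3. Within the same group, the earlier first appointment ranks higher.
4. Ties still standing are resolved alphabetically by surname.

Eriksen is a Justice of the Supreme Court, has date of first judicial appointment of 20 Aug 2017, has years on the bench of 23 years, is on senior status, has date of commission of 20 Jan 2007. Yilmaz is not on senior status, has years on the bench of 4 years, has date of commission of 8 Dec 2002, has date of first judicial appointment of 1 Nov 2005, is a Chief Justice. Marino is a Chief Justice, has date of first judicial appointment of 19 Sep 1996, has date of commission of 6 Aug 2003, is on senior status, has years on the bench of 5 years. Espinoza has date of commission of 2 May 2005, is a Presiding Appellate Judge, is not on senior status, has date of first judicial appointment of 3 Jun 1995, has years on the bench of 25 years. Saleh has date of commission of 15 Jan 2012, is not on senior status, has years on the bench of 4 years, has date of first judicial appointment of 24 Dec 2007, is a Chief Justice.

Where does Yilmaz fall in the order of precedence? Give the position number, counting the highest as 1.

1

By office: Yilmaz, Saleh and Marino (Chief Justice); then Eriksen (Justice of the Supreme Court); then Espinoza (Presiding Appellate Judge).
Among Yilmaz, Saleh and Marino, by years on the bench (lower first): Yilmaz and Saleh (4 years) before Marino (5 years).
Among Yilmaz and Saleh, by date of first judicial appointment (earlier first): Yilmaz (1 Nov 2005) before Saleh (24 Dec 2007).
Order: Yilmaz, Saleh, Marino, Eriksen, Espinoza. So position 1.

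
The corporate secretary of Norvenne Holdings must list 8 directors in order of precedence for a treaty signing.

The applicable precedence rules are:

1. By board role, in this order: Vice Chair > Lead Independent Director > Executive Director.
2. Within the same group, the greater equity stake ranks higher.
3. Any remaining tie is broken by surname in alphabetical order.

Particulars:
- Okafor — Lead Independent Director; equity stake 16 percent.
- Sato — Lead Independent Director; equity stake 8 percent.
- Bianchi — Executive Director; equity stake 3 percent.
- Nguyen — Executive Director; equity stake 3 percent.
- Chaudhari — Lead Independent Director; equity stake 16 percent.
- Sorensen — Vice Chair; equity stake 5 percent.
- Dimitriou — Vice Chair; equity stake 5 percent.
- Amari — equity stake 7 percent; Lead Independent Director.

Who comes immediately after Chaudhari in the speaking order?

Okafor

By board role: Dimitriou and Sorensen (Vice Chair); then Chaudhari, Okafor, Sato and Amari (Lead Independent Director); then Bianchi and Nguyen (Executive Director).
Dimitriou and Sorensen both have equity stake 5 percent, so the next rule applies.
Among Dimitriou and Sorensen, alphabetically by surname: Dimitriou before Sorensen.
Among Chaudhari, Okafor, Sato and Amari, by equity stake (higher first): Chaudhari and Okafor (16 percent) before Sato (8 percent) before Amari (7 percent).
Among Chaudhari and Okafor, alphabetically by surname: Chaudhari before Okafor.
Bianchi and Nguyen both have equity stake 3 percent, so the next rule applies.
Among Bianchi and Nguyen, alphabetically by surname: Bianchi before Nguyen.
Order: Dimitriou, Sorensen, Chaudhari, Okafor, Sato, Amari, Bianchi, Nguyen.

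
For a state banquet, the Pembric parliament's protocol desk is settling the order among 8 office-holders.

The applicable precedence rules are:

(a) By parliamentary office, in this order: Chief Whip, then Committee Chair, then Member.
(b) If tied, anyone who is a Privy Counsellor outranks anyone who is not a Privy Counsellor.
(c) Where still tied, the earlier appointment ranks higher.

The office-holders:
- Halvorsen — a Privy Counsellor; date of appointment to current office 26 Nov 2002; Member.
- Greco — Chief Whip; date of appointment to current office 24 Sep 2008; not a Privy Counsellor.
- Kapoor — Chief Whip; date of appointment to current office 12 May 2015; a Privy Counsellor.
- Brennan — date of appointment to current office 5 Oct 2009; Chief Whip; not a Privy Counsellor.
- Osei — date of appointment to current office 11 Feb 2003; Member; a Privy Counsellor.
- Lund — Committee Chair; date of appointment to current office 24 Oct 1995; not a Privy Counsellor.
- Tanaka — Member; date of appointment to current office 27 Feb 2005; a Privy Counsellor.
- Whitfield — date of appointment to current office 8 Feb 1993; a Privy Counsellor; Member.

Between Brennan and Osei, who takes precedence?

Brennan

By parliamentary office: Kapoor, Greco and Brennan (Chief Whip); then Lund (Committee Chair); then Whitfield, Halvorsen, Osei and Tanaka (Member).
Among Kapoor, Greco and Brennan, a Privy Counsellor before not a Privy Counsellor: Kapoor (a Privy Counsellor) before Greco and Brennan (not a Privy Counsellor).
Among Greco and Brennan, by date of appointment to current office (earlier first): Greco (24 Sep 2008) before Brennan (5 Oct 2009).
Whitfield, Halvorsen, Osei and Tanaka are each a Privy Counsellor, so the next rule applies.
Among Whitfield, Halvorsen, Osei and Tanaka, by date of appointment to current office (earlier first): Whitfield (8 Feb 1993) before Halvorsen (26 Nov 2002) before Osei (11 Feb 2003) before Tanaka (27 Feb 2005).
So Brennan takes precedence.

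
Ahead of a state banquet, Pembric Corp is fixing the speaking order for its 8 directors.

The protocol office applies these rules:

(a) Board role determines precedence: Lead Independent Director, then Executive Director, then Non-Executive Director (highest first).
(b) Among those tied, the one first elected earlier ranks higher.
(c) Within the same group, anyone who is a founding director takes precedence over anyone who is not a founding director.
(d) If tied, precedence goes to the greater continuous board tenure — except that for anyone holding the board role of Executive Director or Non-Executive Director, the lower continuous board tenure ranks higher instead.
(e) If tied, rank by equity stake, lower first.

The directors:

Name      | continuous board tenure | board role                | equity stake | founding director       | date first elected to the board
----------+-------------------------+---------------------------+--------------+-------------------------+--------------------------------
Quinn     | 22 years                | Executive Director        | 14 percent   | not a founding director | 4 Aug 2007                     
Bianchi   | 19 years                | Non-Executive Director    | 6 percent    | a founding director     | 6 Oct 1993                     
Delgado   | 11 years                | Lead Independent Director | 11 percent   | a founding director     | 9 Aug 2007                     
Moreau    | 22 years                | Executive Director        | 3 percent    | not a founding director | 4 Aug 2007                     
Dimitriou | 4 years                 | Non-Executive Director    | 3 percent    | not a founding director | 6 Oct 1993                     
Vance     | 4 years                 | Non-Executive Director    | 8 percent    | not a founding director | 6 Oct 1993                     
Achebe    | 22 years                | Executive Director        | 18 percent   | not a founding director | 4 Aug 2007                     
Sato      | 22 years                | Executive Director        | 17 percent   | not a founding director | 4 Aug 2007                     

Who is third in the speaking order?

By board role: Delgado (Lead Independent Director); then Moreau, Quinn, Sato and Achebe (Executive Director); then Bianchi, Dimitriou and Vance (Non-Executive Director).
Moreau, Quinn, Sato and Achebe all have date first elected to the board 4 Aug 2007, so the next rule applies.
Moreau, Quinn, Sato and Achebe are each not a founding director, so the next rule applies.
Moreau, Quinn, Sato and Achebe all have continuous board tenure 22 years, so the next rule applies.
Among Moreau, Quinn, Sato and Achebe, by equity stake (lower first): Moreau (3 percent) before Quinn (14 percent) before Sato (17 percent) before Achebe (18 percent).
Bianchi, Dimitriou and Vance all have date first elected to the board 6 Oct 1993, so the next rule applies.
Among Bianchi, Dimitriou and Vance, a founding director before not a founding director: Bianchi (a founding director) before Dimitriou and Vance (not a founding director).
Dimitriou and Vance both have continuous board tenure 4 years, so the next rule applies.
Among Dimitriou and Vance, by equity stake (lower first): Dimitriou (3 percent) before Vance (8 percent).
Order: Delgado, Moreau, Quinn, Sato, Achebe, Bianchi, Dimitriou, Vance.

Quinn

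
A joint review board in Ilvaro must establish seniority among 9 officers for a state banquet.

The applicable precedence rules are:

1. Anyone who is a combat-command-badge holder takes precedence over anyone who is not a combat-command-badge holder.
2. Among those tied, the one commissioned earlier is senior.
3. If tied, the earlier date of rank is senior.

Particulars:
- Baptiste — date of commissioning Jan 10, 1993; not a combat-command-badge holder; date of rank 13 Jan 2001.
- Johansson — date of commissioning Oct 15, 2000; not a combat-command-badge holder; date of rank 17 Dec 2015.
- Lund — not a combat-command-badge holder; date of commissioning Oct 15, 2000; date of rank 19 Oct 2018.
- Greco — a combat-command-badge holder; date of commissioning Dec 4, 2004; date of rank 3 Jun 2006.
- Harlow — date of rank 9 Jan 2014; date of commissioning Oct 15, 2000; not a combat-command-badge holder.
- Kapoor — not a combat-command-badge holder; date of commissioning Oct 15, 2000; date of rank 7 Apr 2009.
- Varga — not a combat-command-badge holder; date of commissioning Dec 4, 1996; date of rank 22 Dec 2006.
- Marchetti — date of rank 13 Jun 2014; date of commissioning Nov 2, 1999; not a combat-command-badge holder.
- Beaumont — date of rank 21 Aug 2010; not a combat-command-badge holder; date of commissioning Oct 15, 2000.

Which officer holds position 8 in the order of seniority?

Johansson

By the first rule: Greco (a combat-command-badge holder); then Baptiste, Varga, Marchetti, Kapoor, Beaumont, Harlow, Johansson and Lund (each not a combat-command-badge holder).
Among Baptiste, Varga, Marchetti, Kapoor, Beaumont, Harlow, Johansson and Lund, by date of commissioning (earlier first): Baptiste (Jan 10, 1993) before Varga (Dec 4, 1996) before Marchetti (Nov 2, 1999) before Kapoor, Beaumont, Harlow, Johansson and Lund (Oct 15, 2000).
Among Kapoor, Beaumont, Harlow, Johansson and Lund, by date of rank (earlier first): Kapoor (7 Apr 2009) before Beaumont (21 Aug 2010) before Harlow (9 Jan 2014) before Johansson (17 Dec 2015) before Lund (19 Oct 2018).
Order: Greco, Baptiste, Varga, Marchetti, Kapoor, Beaumont, Harlow, Johansson, Lund.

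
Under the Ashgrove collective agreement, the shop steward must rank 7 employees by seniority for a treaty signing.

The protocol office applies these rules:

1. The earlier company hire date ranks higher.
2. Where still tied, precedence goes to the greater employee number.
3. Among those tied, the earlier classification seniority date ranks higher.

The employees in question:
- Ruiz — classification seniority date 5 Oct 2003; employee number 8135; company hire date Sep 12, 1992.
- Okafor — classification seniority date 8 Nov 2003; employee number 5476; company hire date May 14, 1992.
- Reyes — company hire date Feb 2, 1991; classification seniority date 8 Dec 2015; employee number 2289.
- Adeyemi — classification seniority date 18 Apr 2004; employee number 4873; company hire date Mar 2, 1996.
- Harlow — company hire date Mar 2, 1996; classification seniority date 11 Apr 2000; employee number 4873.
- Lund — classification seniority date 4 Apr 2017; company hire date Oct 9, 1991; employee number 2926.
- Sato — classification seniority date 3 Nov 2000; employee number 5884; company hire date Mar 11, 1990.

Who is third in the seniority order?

Lund

By company hire date (earlier first): Sato (Mar 11, 1990); then Reyes (Feb 2, 1991); then Lund (Oct 9, 1991); then Okafor (May 14, 1992); then Ruiz (Sep 12, 1992); then Harlow and Adeyemi (both Mar 2, 1996).
Harlow and Adeyemi both have employee number 4873, so the next rule applies.
Among Harlow and Adeyemi, by classification seniority date (earlier first): Harlow (11 Apr 2000) before Adeyemi (18 Apr 2004).
Order: Sato, Reyes, Lund, Okafor, Ruiz, Harlow, Adeyemi.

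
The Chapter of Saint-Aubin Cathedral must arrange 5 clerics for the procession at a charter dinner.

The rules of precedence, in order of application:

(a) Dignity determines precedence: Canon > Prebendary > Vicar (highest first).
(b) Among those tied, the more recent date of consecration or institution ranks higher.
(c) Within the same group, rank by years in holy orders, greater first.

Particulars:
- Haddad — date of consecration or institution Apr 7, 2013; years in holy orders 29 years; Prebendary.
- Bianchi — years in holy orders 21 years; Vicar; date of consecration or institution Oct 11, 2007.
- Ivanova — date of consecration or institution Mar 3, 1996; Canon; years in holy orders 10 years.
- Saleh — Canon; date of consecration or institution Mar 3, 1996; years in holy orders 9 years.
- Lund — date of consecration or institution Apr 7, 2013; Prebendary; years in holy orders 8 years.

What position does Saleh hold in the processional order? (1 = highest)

By dignity: Ivanova and Saleh (Canon); then Haddad and Lund (Prebendary); then Bianchi (Vicar).
Ivanova and Saleh both have date of consecration or institution Mar 3, 1996, so the next rule applies.
Among Ivanova and Saleh, by years in holy orders (higher first): Ivanova (10 years) before Saleh (9 years).
Haddad and Lund both have date of consecration or institution Apr 7, 2013, so the next rule applies.
Among Haddad and Lund, by years in holy orders (higher first): Haddad (29 years) before Lund (8 years).
Order: Ivanova, Saleh, Haddad, Lund, Bianchi. So position 2.

2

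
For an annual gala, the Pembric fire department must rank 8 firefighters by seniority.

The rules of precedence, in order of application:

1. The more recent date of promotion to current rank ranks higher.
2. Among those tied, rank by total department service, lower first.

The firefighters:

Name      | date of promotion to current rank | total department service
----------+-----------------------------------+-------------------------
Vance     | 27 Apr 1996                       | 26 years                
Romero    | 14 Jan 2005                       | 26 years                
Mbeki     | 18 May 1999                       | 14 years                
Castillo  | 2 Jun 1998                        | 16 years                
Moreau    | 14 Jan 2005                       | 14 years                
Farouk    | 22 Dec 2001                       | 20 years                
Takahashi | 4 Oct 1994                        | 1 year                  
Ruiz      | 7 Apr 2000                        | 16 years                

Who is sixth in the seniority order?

By date of promotion to current rank (later first): Moreau and Romero (both 14 Jan 2005); then Farouk (22 Dec 2001); then Ruiz (7 Apr 2000); then Mbeki (18 May 1999); then Castillo (2 Jun 1998); then Vance (27 Apr 1996); then Takahashi (4 Oct 1994).
Among Moreau and Romero, by total department service (lower first): Moreau (14 years) before Romero (26 years).
Order: Moreau, Romero, Farouk, Ruiz, Mbeki, Castillo, Vance, Takahashi.

Castillo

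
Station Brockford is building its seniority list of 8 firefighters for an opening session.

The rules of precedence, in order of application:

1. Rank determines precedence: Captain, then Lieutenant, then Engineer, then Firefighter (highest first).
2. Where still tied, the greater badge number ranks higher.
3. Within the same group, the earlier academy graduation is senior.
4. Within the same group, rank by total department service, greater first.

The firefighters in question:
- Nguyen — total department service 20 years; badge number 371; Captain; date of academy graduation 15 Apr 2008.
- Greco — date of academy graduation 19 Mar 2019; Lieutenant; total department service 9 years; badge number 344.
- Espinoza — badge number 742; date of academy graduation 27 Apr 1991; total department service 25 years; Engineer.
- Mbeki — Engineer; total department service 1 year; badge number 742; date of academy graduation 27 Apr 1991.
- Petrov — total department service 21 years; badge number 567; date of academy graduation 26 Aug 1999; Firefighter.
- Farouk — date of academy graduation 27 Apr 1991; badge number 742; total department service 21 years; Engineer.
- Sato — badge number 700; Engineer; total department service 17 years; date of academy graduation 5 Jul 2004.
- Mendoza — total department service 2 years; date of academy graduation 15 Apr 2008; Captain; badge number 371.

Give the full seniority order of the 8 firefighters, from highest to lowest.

Nguyen, Mendoza, Greco, Espinoza, Farouk, Mbeki, Sato, Petrov

By rank: Nguyen and Mendoza (Captain); then Greco (Lieutenant); then Espinoza, Farouk, Mbeki and Sato (Engineer); then Petrov (Firefighter).
Nguyen and Mendoza both have badge number 371, so the next rule applies.
Nguyen and Mendoza both have date of academy graduation 15 Apr 2008, so the next rule applies.
Among Nguyen and Mendoza, by total department service (higher first): Nguyen (20 years) before Mendoza (2 years).
Among Espinoza, Farouk, Mbeki and Sato, by badge number (higher first): Espinoza, Farouk and Mbeki (742) before Sato (700).
Espinoza, Farouk and Mbeki all have date of academy graduation 27 Apr 1991, so the next rule applies.
Among Espinoza, Farouk and Mbeki, by total department service (higher first): Espinoza (25 years) before Farouk (21 years) before Mbeki (1 year).
Full order: Nguyen, Mendoza, Greco, Espinoza, Farouk, Mbeki, Sato, Petrov.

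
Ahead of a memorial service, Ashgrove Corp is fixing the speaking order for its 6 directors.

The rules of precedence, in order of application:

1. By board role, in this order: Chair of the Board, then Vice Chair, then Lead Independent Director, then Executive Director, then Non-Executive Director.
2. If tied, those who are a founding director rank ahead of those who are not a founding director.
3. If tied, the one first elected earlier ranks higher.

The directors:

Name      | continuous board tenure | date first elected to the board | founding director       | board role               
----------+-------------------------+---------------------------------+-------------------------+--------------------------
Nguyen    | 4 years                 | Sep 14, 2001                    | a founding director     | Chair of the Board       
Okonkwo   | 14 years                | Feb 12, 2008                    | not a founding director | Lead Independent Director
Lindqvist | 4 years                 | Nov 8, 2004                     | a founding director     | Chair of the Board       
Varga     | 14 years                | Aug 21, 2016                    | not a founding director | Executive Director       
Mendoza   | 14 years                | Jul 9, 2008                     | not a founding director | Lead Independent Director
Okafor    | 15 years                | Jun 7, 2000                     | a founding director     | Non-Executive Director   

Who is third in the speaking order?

Okonkwo

By board role: Nguyen and Lindqvist (Chair of the Board); then Okonkwo and Mendoza (Lead Independent Director); then Varga (Executive Director); then Okafor (Non-Executive Director).
Nguyen and Lindqvist are each a founding director, so the next rule applies.
Among Nguyen and Lindqvist, by date first elected to the board (earlier first): Nguyen (Sep 14, 2001) before Lindqvist (Nov 8, 2004).
Okonkwo and Mendoza are each not a founding director, so the next rule applies.
Among Okonkwo and Mendoza, by date first elected to the board (earlier first): Okonkwo (Feb 12, 2008) before Mendoza (Jul 9, 2008).
Order: Nguyen, Lindqvist, Okonkwo, Mendoza, Varga, Okafor.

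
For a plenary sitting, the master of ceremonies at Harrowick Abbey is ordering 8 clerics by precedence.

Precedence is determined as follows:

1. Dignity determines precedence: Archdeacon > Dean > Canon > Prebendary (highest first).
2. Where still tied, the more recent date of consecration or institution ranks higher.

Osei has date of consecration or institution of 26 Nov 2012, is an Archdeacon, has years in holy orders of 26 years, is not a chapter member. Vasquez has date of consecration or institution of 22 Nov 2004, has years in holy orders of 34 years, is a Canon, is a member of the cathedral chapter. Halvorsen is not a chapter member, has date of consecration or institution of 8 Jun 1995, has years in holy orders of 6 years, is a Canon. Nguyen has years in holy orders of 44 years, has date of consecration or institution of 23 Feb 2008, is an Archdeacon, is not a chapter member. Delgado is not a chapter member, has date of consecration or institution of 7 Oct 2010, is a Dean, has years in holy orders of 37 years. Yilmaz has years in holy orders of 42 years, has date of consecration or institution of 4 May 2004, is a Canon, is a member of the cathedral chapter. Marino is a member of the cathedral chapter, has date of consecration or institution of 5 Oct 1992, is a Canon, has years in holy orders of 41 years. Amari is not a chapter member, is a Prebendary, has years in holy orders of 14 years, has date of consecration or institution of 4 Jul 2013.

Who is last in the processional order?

Amari

By dignity: Osei and Nguyen (Archdeacon); then Delgado (Dean); then Vasquez, Yilmaz, Halvorsen and Marino (Canon); then Amari (Prebendary).
Among Osei and Nguyen, by date of consecration or institution (later first): Osei (26 Nov 2012) before Nguyen (23 Feb 2008).
Among Vasquez, Yilmaz, Halvorsen and Marino, by date of consecration or institution (later first): Vasquez (22 Nov 2004) before Yilmaz (4 May 2004) before Halvorsen (8 Jun 1995) before Marino (5 Oct 1992).
Order: Osei, Nguyen, Delgado, Vasquez, Yilmaz, Halvorsen, Marino, Amari.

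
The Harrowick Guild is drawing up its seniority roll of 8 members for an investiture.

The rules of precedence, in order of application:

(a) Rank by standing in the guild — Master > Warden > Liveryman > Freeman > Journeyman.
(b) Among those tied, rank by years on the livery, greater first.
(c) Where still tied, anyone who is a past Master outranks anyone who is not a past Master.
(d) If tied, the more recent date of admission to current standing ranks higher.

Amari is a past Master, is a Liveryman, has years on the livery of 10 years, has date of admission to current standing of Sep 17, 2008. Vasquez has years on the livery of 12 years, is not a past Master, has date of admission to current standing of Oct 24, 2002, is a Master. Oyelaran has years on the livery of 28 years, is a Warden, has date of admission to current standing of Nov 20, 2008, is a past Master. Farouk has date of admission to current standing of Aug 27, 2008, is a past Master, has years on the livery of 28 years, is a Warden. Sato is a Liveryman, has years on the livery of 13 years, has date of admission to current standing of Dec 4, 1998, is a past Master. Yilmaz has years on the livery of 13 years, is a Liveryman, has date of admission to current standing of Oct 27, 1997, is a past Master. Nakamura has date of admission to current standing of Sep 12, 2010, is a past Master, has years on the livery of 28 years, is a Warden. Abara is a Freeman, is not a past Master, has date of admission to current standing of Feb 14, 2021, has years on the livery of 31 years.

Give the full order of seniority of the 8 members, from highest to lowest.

Vasquez, Nakamura, Oyelaran, Farouk, Sato, Yilmaz, Amari, Abara

By standing in the guild: Vasquez (Master); then Nakamura, Oyelaran and Farouk (Warden); then Sato, Yilmaz and Amari (Liveryman); then Abara (Freeman).
Nakamura, Oyelaran and Farouk all have years on the livery 28 years, so the next rule applies.
Nakamura, Oyelaran and Farouk are each a past Master, so the next rule applies.
Among Nakamura, Oyelaran and Farouk, by date of admission to current standing (later first): Nakamura (Sep 12, 2010) before Oyelaran (Nov 20, 2008) before Farouk (Aug 27, 2008).
Among Sato, Yilmaz and Amari, by years on the livery (higher first): Sato and Yilmaz (13 years) before Amari (10 years).
Sato and Yilmaz are each a past Master, so the next rule applies.
Among Sato and Yilmaz, by date of admission to current standing (later first): Sato (Dec 4, 1998) before Yilmaz (Oct 27, 1997).
Full order: Vasquez, Nakamura, Oyelaran, Farouk, Sato, Yilmaz, Amari, Abara.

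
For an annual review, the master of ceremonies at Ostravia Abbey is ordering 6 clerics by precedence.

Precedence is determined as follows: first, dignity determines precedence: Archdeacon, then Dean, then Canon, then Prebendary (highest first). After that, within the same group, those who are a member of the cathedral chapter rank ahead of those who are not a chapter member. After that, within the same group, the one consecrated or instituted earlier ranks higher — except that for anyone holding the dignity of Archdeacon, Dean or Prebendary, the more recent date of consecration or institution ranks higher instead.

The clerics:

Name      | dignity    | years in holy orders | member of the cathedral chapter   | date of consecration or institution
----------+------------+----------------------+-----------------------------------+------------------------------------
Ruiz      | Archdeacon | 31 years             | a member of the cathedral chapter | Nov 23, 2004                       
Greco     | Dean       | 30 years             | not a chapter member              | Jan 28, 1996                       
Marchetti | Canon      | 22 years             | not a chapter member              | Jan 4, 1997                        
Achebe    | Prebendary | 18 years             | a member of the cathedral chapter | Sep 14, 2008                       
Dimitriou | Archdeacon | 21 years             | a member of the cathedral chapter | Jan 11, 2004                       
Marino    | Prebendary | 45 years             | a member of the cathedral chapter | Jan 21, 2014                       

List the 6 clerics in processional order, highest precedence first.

By dignity: Ruiz and Dimitriou (Archdeacon); then Greco (Dean); then Marchetti (Canon); then Marino and Achebe (Prebendary).
Ruiz and Dimitriou are each a member of the cathedral chapter, so the next rule applies.
Among Ruiz and Dimitriou, by date of consecration or institution (later first) (reversed rule for this group): Ruiz (Nov 23, 2004) before Dimitriou (Jan 11, 2004).
Marino and Achebe are each a member of the cathedral chapter, so the next rule applies.
Among Marino and Achebe, by date of consecration or institution (later first) (reversed rule for this group): Marino (Jan 21, 2014) before Achebe (Sep 14, 2008).
Full order: Ruiz, Dimitriou, Greco, Marchetti, Marino, Achebe.

Ruiz, Dimitriou, Greco, Marchetti, Marino, Achebe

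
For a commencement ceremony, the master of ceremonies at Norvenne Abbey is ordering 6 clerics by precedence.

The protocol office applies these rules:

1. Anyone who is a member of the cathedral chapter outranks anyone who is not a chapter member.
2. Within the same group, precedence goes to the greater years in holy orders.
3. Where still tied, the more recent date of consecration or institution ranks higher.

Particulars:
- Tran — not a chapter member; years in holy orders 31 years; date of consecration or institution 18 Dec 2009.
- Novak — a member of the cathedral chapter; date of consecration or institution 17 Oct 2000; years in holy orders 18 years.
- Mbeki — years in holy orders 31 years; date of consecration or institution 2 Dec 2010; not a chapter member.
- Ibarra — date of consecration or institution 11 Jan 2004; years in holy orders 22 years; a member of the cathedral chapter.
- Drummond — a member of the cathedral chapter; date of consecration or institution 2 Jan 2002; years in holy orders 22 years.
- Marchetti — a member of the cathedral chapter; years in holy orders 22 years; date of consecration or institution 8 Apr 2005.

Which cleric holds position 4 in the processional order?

By the first rule: Marchetti, Ibarra, Drummond and Novak (each a member of the cathedral chapter); then Mbeki and Tran (both not a chapter member).
Among Marchetti, Ibarra, Drummond and Novak, by years in holy orders (higher first): Marchetti, Ibarra and Drummond (22 years) before Novak (18 years).
Among Marchetti, Ibarra and Drummond, by date of consecration or institution (later first): Marchetti (8 Apr 2005) before Ibarra (11 Jan 2004) before Drummond (2 Jan 2002).
Mbeki and Tran both have years in holy orders 31 years, so the next rule applies.
Among Mbeki and Tran, by date of consecration or institution (later first): Mbeki (2 Dec 2010) before Tran (18 Dec 2009).
Order: Marchetti, Ibarra, Drummond, Novak, Mbeki, Tran.

Novak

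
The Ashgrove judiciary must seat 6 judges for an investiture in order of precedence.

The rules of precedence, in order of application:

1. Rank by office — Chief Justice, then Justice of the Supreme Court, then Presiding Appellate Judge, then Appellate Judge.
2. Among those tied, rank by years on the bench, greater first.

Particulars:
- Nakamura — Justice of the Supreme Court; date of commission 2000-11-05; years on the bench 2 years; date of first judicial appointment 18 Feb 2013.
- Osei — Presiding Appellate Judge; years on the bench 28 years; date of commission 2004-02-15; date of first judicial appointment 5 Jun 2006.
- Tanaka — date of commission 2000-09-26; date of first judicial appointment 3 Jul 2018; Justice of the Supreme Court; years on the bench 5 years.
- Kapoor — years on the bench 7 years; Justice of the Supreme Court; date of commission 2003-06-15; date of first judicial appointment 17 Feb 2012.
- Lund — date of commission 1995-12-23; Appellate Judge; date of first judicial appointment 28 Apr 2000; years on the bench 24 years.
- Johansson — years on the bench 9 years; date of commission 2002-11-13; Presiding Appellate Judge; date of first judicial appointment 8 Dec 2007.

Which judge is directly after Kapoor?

By office: Kapoor, Tanaka and Nakamura (Justice of the Supreme Court); then Osei and Johansson (Presiding Appellate Judge); then Lund (Appellate Judge).
Among Kapoor, Tanaka and Nakamura, by years on the bench (higher first): Kapoor (7 years) before Tanaka (5 years) before Nakamura (2 years).
Among Osei and Johansson, by years on the bench (higher first): Osei (28 years) before Johansson (9 years).
Order: Kapoor, Tanaka, Nakamura, Osei, Johansson, Lund.

Tanaka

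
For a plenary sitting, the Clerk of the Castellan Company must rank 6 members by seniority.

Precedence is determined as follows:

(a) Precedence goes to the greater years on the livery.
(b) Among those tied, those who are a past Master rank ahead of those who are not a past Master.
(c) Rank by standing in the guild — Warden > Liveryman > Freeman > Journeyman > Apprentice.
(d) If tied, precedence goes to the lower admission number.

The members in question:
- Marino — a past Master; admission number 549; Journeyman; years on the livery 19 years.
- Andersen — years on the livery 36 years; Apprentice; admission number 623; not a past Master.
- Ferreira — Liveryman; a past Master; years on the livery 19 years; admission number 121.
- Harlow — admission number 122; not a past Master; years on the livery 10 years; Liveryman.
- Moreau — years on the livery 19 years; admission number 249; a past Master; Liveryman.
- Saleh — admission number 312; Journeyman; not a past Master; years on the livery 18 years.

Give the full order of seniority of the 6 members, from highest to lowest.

By years on the livery (higher first): Andersen (36 years); then Ferreira, Moreau and Marino (each 19 years); then Saleh (18 years); then Harlow (10 years).
Ferreira, Moreau and Marino are each a past Master, so the next rule applies.
Among Ferreira, Moreau and Marino, by standing in the guild: Ferreira and Moreau (Liveryman) before Marino (Journeyman).
Among Ferreira and Moreau, by admission number (lower first): Ferreira (121) before Moreau (249).
Full order: Andersen, Ferreira, Moreau, Marino, Saleh, Harlow.

Andersen, Ferreira, Moreau, Marino, Saleh, Harlow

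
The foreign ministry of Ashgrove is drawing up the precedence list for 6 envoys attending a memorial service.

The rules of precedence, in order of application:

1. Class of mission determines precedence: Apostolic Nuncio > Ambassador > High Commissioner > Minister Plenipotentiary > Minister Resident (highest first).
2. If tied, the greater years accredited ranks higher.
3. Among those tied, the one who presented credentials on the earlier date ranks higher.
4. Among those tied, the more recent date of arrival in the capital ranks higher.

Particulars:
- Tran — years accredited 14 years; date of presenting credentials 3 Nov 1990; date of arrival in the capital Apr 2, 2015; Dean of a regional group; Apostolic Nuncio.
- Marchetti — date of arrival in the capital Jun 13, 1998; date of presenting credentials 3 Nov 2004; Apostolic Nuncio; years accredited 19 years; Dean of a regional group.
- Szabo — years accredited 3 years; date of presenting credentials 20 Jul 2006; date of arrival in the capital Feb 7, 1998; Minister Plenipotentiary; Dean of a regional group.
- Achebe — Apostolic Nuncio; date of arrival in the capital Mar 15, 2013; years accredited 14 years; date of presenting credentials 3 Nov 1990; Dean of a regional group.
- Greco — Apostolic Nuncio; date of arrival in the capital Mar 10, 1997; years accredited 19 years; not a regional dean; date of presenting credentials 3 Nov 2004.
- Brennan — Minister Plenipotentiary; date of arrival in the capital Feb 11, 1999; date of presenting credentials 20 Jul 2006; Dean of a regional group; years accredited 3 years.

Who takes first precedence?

Marchetti

By class of mission: Marchetti, Greco, Tran and Achebe (Apostolic Nuncio); then Brennan and Szabo (Minister Plenipotentiary).
Among Marchetti, Greco, Tran and Achebe, by years accredited (higher first): Marchetti and Greco (19 years) before Tran and Achebe (14 years).
Marchetti and Greco both have date of presenting credentials 3 Nov 2004, so the next rule applies.
Among Marchetti and Greco, by date of arrival in the capital (later first): Marchetti (Jun 13, 1998) before Greco (Mar 10, 1997).
Tran and Achebe both have date of presenting credentials 3 Nov 1990, so the next rule applies.
Among Tran and Achebe, by date of arrival in the capital (later first): Tran (Apr 2, 2015) before Achebe (Mar 15, 2013).
Brennan and Szabo both have years accredited 3 years, so the next rule applies.
Brennan and Szabo both have date of presenting credentials 20 Jul 2006, so the next rule applies.
Among Brennan and Szabo, by date of arrival in the capital (later first): Brennan (Feb 11, 1999) before Szabo (Feb 7, 1998).
Order: Marchetti, Greco, Tran, Achebe, Brennan, Szabo.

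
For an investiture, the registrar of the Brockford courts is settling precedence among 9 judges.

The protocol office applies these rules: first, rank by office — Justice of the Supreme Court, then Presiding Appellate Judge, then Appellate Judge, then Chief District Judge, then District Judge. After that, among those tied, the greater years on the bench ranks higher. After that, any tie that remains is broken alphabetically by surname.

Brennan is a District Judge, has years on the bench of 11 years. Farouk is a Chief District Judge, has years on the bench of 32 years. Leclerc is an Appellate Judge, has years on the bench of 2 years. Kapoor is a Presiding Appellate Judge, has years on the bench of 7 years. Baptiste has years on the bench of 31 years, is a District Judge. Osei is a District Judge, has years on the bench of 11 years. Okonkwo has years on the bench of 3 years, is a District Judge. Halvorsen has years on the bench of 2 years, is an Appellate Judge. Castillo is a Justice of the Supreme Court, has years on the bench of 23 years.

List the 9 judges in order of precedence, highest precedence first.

Castillo, Kapoor, Halvorsen, Leclerc, Farouk, Baptiste, Brennan, Osei, Okonkwo

By office: Castillo (Justice of the Supreme Court); then Kapoor (Presiding Appellate Judge); then Halvorsen and Leclerc (Appellate Judge); then Farouk (Chief District Judge); then Baptiste, Brennan, Osei and Okonkwo (District Judge).
Halvorsen and Leclerc both have years on the bench 2 years, so the next rule applies.
Among Halvorsen and Leclerc, alphabetically by surname: Halvorsen before Leclerc.
Among Baptiste, Brennan, Osei and Okonkwo, by years on the bench (higher first): Baptiste (31 years) before Brennan and Osei (11 years) before Okonkwo (3 years).
Among Brennan and Osei, alphabetically by surname: Brennan before Osei.
Full order: Castillo, Kapoor, Halvorsen, Leclerc, Farouk, Baptiste, Brennan, Osei, Okonkwo.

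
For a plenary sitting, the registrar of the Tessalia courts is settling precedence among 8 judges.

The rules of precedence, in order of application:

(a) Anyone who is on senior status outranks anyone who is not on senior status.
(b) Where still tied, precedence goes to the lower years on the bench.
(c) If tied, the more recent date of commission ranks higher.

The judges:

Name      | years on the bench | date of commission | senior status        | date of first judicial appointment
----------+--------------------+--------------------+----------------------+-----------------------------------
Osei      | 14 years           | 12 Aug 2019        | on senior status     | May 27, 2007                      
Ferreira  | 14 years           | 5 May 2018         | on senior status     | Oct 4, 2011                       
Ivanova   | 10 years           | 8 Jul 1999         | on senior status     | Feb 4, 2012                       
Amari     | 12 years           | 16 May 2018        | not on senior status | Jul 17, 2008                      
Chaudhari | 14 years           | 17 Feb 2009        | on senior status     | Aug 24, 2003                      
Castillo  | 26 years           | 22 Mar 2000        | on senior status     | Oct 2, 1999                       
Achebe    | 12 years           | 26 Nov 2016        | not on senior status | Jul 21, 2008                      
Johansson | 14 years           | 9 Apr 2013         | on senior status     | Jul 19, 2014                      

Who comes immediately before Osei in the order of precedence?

By the first rule: Ivanova, Osei, Ferreira, Johansson, Chaudhari and Castillo (each on senior status); then Amari and Achebe (both not on senior status).
Among Ivanova, Osei, Ferreira, Johansson, Chaudhari and Castillo, by years on the bench (lower first): Ivanova (10 years) before Osei, Ferreira, Johansson and Chaudhari (14 years) before Castillo (26 years).
Among Osei, Ferreira, Johansson and Chaudhari, by date of commission (later first): Osei (12 Aug 2019) before Ferreira (5 May 2018) before Johansson (9 Apr 2013) before Chaudhari (17 Feb 2009).
Amari and Achebe both have years on the bench 12 years, so the next rule applies.
Among Amari and Achebe, by date of commission (later first): Amari (16 May 2018) before Achebe (26 Nov 2016).
Order: Ivanova, Osei, Ferreira, Johansson, Chaudhari, Castillo, Amari, Achebe.

Ivanova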